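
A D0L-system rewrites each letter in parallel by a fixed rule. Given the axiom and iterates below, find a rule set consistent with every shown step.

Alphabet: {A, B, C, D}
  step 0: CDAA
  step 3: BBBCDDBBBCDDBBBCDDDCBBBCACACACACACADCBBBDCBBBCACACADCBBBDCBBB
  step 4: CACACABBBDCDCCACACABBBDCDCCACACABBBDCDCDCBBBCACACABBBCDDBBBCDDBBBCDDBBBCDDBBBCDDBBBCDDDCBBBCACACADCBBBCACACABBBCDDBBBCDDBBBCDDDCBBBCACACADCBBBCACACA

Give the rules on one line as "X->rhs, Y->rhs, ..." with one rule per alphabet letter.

A->CDD, B->CA, C->BBB, D->DC

  step 3 ⇒ step 4: BBBCDDBBBCDDBBBCDDDCBBBCACACACACACADCBBBDCBBBCACACADCBBBDCBBB ⇒ CA·CA·CA·BBB·DC·DC·CA·CA·CA·BBB·DC·DC·CA·CA·CA·BBB·DC·DC·DC·BBB·CA·CA·CA·BBB·CDD·BBB·CDD·BBB·CDD·BBB·CDD·BBB·CDD·BBB·CDD·DC·BBB·CA·CA·CA·DC·BBB·CA·CA·CA·BBB·CDD·BBB·CDD·BBB·CDD·DC·BBB·CA·CA·CA·DC·BBB·CA·CA·CA
    A ↦ CDD
    B ↦ CA
    C ↦ BBB
    D ↦ DC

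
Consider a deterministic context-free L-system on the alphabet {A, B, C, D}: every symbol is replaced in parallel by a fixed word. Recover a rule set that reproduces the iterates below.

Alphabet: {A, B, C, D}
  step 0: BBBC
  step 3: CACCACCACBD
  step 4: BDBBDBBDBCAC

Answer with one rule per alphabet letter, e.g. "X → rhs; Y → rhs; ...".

  step 3 ⇒ step 4: CACCACCACBD ⇒ B·D·B·B·D·B·B·D·B·CA·C
    A ↦ D
    B ↦ CA
    C ↦ B
    D ↦ C

A->D, B->CA, C->B, D->C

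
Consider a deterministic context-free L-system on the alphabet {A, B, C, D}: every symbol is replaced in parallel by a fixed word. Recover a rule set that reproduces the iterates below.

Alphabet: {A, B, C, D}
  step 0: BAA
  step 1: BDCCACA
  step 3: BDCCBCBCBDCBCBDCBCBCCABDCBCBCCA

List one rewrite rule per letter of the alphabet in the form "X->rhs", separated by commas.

A->CA, B->BDC, C->BC, D->C

  step 0 ⇒ step 1: BAA ⇒ BDC·CA·CA
    A ↦ CA
    B ↦ BDC
    C ↦ BC  (constrained at step 1)
    D ↦ C  (constrained at step 1)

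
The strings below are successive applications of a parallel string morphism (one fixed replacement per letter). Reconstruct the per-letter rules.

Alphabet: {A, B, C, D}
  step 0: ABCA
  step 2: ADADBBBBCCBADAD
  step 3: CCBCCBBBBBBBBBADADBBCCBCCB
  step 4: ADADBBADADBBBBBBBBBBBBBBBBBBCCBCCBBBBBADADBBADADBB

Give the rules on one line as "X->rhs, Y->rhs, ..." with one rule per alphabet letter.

A->CC, B->BB, C->AD, D->B

  step 3 ⇒ step 4: CCBCCBBBBBBBBBADADBBCCBCCB ⇒ AD·AD·BB·AD·AD·BB·BB·BB·BB·BB·BB·BB·BB·BB·CC·B·CC·B·BB·BB·AD·AD·BB·AD·AD·BB
    A ↦ CC
    B ↦ BB
    C ↦ AD
    D ↦ B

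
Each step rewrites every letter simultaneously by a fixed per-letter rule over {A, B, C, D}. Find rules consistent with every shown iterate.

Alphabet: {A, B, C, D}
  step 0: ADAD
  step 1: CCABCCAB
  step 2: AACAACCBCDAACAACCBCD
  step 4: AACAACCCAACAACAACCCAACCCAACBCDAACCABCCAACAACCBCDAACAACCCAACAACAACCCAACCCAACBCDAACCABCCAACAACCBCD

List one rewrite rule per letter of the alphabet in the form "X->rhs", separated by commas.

  step 1 ⇒ step 2: CCABCCAB ⇒ AAC·AAC·C·BCD·AAC·AAC·C·BCD
    A ↦ C
    B ↦ BCD
    C ↦ AAC
  step 0 ⇒ step 1: ADAD ⇒ C·CAB·C·CAB
    D ↦ CAB

A->C, B->BCD, C->AAC, D->CAB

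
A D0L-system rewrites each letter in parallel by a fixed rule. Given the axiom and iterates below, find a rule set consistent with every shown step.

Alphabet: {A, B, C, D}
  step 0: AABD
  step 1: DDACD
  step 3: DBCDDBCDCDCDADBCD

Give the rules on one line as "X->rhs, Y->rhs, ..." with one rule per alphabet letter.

A->D, B->A, C->DB, D->CD

  step 0 ⇒ step 1: AABD ⇒ D·D·A·CD
    A ↦ D
    B ↦ A
    D ↦ CD
    C ↦ DB  (constrained at step 1)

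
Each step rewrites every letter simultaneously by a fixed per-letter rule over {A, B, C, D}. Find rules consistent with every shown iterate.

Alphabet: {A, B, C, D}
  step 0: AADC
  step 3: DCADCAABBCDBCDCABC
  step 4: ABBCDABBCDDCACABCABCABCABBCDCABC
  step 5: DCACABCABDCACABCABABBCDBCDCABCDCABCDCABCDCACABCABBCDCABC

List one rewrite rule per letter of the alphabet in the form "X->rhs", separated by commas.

A->D, B->CA, C->BC, D->AB

  step 4 ⇒ step 5: ABBCDABBCDDCACABCABCABCABBCDCABC ⇒ D·CA·CA·BC·AB·D·CA·CA·BC·AB·AB·BC·D·BC·D·CA·BC·D·CA·BC·D·CA·BC·D·CA·CA·BC·AB·BC·D·CA·BC
    A ↦ D
    B ↦ CA
    C ↦ BC
    D ↦ AB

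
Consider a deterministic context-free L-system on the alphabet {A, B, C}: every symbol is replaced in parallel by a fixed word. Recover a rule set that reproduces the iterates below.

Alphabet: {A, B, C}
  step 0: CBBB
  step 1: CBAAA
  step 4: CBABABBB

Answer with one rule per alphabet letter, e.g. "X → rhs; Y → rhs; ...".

A->B, B->A, C->CB

  step 0 ⇒ step 1: CBBB ⇒ CB·A·A·A
    B ↦ A
    C ↦ CB
    A ↦ B  (constrained at step 1)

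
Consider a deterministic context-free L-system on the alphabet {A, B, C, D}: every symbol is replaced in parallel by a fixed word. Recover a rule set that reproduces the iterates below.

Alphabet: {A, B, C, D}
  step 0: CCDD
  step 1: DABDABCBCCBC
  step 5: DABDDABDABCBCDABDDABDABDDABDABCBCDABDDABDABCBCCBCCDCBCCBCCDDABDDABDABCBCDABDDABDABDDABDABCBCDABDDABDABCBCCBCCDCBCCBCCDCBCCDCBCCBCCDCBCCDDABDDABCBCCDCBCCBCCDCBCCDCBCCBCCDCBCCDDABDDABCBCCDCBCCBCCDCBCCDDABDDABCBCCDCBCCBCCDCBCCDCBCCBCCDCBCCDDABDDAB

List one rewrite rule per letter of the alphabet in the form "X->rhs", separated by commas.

A->C, B->D, C->DAB, D->CBC

  step 0 ⇒ step 1: CCDD ⇒ DAB·DAB·CBC·CBC
    C ↦ DAB
    D ↦ CBC
    A ↦ C  (constrained at step 1)
    B ↦ D  (constrained at step 1)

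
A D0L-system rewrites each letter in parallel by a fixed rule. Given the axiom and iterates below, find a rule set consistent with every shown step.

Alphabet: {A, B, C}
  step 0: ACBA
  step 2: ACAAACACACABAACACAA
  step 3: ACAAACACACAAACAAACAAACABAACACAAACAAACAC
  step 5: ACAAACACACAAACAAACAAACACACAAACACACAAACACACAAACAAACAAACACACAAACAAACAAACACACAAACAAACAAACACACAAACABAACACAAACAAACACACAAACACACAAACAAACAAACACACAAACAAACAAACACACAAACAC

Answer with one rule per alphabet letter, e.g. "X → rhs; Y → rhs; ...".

A->AC, B->ABA, C->AA

  step 2 ⇒ step 3: ACAAACACACABAACACAA ⇒ AC·AA·AC·AC·AC·AA·AC·AA·AC·AA·AC·ABA·AC·AC·AA·AC·AA·AC·AC
    A ↦ AC
    B ↦ ABA
    C ↦ AA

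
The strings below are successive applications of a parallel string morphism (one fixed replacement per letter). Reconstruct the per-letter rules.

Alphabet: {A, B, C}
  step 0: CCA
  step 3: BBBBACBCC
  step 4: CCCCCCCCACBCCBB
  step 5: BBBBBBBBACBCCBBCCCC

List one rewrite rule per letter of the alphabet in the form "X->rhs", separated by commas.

A->AC, B->CC, C->B

  step 4 ⇒ step 5: CCCCCCCCACBCCBB ⇒ B·B·B·B·B·B·B·B·AC·B·CC·B·B·CC·CC
    A ↦ AC
    B ↦ CC
    C ↦ B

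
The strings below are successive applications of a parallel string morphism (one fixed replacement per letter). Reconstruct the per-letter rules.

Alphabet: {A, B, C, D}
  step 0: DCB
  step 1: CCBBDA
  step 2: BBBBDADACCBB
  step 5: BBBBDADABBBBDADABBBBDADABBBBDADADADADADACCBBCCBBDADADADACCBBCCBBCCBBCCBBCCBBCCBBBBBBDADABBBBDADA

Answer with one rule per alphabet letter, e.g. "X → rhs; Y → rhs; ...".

A->BB, B->DA, C->BB, D->CC

  step 1 ⇒ step 2: CCBBDA ⇒ BB·BB·DA·DA·CC·BB
    A ↦ BB
    B ↦ DA
    C ↦ BB
    D ↦ CC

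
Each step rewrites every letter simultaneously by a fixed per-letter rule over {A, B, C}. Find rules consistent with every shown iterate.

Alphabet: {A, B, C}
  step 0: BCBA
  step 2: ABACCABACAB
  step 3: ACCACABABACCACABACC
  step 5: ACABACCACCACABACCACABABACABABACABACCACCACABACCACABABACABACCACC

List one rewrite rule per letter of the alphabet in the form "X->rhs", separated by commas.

A->AC, B->C, C->AB

  step 2 ⇒ step 3: ABACCABACAB ⇒ AC·C·AC·AB·AB·AC·C·AC·AB·AC·C
    A ↦ AC
    B ↦ C
    C ↦ AB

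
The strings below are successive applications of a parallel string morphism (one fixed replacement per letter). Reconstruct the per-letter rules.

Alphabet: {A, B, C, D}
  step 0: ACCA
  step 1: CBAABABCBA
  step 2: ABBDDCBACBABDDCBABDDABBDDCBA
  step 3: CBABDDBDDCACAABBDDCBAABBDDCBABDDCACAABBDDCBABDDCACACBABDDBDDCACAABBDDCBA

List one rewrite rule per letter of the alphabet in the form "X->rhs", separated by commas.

  step 2 ⇒ step 3: ABBDDCBACBABDDCBABDDABBDDCBA ⇒ CBA·BDD·BDD·CA·CA·AB·BDD·CBA·AB·BDD·CBA·BDD·CA·CA·AB·BDD·CBA·BDD·CA·CA·CBA·BDD·BDD·CA·CA·AB·BDD·CBA
    A ↦ CBA
    B ↦ BDD
    C ↦ AB
    D ↦ CA

A->CBA, B->BDD, C->AB, D->CA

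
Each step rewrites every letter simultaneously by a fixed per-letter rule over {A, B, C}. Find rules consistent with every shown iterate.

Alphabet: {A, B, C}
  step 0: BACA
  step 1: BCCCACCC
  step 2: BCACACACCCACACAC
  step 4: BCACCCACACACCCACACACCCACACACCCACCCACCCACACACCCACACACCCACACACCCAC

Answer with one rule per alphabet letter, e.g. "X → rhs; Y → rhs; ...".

  step 1 ⇒ step 2: BCCCACCC ⇒ BC·AC·AC·AC·CC·AC·AC·AC
    A ↦ CC
    B ↦ BC
    C ↦ AC

A->CC, B->BC, C->AC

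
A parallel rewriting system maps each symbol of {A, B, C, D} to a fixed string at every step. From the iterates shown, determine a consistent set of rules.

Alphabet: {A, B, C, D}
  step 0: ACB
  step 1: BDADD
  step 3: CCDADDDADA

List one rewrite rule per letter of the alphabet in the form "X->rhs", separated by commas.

  step 0 ⇒ step 1: ACB ⇒ B·DA·DD
    A ↦ B
    B ↦ DD
    C ↦ DA
    D ↦ C  (constrained at step 1)

A->B, B->DD, C->DA, D->C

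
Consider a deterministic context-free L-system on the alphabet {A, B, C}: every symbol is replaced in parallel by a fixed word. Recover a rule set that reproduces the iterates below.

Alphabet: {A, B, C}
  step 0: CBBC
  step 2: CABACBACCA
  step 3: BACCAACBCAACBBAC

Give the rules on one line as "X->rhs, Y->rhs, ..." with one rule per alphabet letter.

A->AC, B->CA, C->B

  step 2 ⇒ step 3: CABACBACCA ⇒ B·AC·CA·AC·B·CA·AC·B·B·AC
    A ↦ AC
    B ↦ CA
    C ↦ B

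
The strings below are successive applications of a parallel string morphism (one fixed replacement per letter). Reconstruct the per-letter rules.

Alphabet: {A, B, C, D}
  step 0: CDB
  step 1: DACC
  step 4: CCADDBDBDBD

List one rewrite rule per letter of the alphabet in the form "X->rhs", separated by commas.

  step 0 ⇒ step 1: CDB ⇒ D·A·CC
    B ↦ CC
    C ↦ D
    D ↦ A
    A ↦ BD  (constrained at step 1)

A->BD, B->CC, C->D, D->A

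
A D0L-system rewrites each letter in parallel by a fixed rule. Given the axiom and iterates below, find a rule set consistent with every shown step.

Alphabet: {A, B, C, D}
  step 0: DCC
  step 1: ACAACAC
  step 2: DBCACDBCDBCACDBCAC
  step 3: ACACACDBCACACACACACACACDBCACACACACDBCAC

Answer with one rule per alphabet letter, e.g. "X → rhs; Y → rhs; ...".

A->DBC, B->C, C->AC, D->ACA

  step 2 ⇒ step 3: DBCACDBCDBCACDBCAC ⇒ ACA·C·AC·DBC·AC·ACA·C·AC·ACA·C·AC·DBC·AC·ACA·C·AC·DBC·AC
    A ↦ DBC
    B ↦ C
    C ↦ AC
    D ↦ ACA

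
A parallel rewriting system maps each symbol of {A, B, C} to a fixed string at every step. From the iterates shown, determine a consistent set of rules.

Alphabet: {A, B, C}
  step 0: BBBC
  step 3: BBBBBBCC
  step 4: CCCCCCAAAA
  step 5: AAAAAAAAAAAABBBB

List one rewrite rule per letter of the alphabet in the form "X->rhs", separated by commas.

  step 4 ⇒ step 5: CCCCCCAAAA ⇒ AA·AA·AA·AA·AA·AA·B·B·B·B
    A ↦ B
    C ↦ AA
  step 3 ⇒ step 4: BBBBBBCC ⇒ C·C·C·C·C·C·AA·AA
    B ↦ C

A->B, B->C, C->AA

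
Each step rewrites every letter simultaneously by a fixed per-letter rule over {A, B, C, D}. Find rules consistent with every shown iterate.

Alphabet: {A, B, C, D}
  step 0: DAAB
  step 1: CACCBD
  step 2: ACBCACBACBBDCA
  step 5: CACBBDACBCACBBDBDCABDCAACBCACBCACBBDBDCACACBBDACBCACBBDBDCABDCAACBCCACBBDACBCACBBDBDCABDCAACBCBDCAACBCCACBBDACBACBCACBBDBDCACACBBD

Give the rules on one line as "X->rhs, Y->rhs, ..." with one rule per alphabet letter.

  step 1 ⇒ step 2: CACCBD ⇒ ACB·C·ACB·ACB·BD·CA
    A ↦ C
    B ↦ BD
    C ↦ ACB
    D ↦ CA

A->C, B->BD, C->ACB, D->CA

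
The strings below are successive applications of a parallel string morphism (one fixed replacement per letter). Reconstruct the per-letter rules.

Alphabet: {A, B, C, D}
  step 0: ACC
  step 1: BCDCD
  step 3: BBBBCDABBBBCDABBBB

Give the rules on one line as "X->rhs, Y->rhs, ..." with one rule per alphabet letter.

A->B, B->BB, C->CD, D->AB

  step 0 ⇒ step 1: ACC ⇒ B·CD·CD
    A ↦ B
    C ↦ CD
    B ↦ BB  (constrained at step 1)
    D ↦ AB  (constrained at step 1)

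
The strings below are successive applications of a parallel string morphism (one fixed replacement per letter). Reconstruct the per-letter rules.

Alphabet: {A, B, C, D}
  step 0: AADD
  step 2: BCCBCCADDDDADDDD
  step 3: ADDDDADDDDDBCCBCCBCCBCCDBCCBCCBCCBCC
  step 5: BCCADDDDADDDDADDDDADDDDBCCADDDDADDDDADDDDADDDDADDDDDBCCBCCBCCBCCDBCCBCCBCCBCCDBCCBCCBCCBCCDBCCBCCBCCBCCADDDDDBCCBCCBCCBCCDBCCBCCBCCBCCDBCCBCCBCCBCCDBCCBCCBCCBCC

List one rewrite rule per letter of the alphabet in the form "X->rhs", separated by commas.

  step 2 ⇒ step 3: BCCBCCADDDDADDDD ⇒ A·DD·DD·A·DD·DD·D·BCC·BCC·BCC·BCC·D·BCC·BCC·BCC·BCC
    A ↦ D
    B ↦ A
    C ↦ DD
    D ↦ BCC

A->D, B->A, C->DD, D->BCC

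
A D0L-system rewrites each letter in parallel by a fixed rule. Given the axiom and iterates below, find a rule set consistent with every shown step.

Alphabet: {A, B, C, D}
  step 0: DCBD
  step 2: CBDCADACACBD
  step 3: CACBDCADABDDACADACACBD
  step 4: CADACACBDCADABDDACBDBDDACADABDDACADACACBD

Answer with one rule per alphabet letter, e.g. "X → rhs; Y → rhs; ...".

  step 3 ⇒ step 4: CACBDCADABDDACADACACBD ⇒ CA·DA·CA·C·BD·CA·DA·BD·DA·C·BD·BD·DA·CA·DA·BD·DA·CA·DA·CA·C·BD
    A ↦ DA
    B ↦ C
    C ↦ CA
    D ↦ BD

A->DA, B->C, C->CA, D->BD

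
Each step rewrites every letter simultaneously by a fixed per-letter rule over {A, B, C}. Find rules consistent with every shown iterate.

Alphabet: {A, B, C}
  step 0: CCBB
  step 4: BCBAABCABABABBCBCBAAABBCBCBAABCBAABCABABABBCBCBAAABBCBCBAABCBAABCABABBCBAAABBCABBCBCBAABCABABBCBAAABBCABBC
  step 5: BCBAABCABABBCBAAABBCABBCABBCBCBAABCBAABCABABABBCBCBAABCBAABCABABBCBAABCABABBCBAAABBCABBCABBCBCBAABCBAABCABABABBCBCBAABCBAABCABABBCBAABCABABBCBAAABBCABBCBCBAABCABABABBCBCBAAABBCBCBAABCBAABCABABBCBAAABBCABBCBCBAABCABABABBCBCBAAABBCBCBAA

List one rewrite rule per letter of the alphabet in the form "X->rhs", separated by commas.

A->AB, B->BC, C->BAA

  step 4 ⇒ step 5: BCBAABCABABABBCBCBAAABBCBCBAABCBAABCABABABBCBCBAAABBCBCBAABCBAABCABABBCBAAABBCABBCBCBAABCABABBCBAAABBCABBC ⇒ BC·BAA·BC·AB·AB·BC·BAA·AB·BC·AB·BC·AB·BC·BC·BAA·BC·BAA·BC·AB·AB·AB·BC·BC·BAA·BC·BAA·BC·AB·AB·BC·BAA·BC·AB·AB·BC·BAA·AB·BC·AB·BC·AB·BC·BC·BAA·BC·BAA·BC·AB·AB·AB·BC·BC·BAA·BC·BAA·BC·AB·AB·BC·BAA·BC·AB·AB·BC·BAA·AB·BC·AB·BC·BC·BAA·BC·AB·AB·AB·BC·BC·BAA·AB·BC·BC·BAA·BC·BAA·BC·AB·AB·BC·BAA·AB·BC·AB·BC·BC·BAA·BC·AB·AB·AB·BC·BC·BAA·AB·BC·BC·BAA
    A ↦ AB
    B ↦ BC
    C ↦ BAA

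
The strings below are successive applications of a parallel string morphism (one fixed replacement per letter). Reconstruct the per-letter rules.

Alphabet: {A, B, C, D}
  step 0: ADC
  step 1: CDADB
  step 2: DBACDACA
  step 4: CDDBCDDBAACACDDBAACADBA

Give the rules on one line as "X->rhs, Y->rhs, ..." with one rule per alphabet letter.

  step 1 ⇒ step 2: CDADB ⇒ DB·A·CD·A·CA
    A ↦ CD
    B ↦ CA
    C ↦ DB
    D ↦ A

A->CD, B->CA, C->DB, D->A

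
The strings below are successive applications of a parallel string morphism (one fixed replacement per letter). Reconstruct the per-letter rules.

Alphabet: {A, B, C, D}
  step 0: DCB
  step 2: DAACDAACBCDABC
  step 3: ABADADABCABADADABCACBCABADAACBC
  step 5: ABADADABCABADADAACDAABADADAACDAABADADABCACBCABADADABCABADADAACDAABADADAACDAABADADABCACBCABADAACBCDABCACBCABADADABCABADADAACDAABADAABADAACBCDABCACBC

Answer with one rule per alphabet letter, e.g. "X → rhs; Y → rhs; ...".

A->DA, B->AC, C->BC, D->ABA

  step 2 ⇒ step 3: DAACDAACBCDABC ⇒ ABA·DA·DA·BC·ABA·DA·DA·BC·AC·BC·ABA·DA·AC·BC
    A ↦ DA
    B ↦ AC
    C ↦ BC
    D ↦ ABA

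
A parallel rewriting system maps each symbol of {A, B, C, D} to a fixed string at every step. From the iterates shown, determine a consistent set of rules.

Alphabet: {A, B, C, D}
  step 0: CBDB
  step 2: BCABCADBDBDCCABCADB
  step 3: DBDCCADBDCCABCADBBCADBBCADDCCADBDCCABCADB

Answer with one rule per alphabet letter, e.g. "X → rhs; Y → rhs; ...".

  step 2 ⇒ step 3: BCABCADBDBDCCABCADB ⇒ DB·D·CCA·DB·D·CCA·BCA·DB·BCA·DB·BCA·D·D·CCA·DB·D·CCA·BCA·DB
    A ↦ CCA
    B ↦ DB
    C ↦ D
    D ↦ BCA

A->CCA, B->DB, C->D, D->BCA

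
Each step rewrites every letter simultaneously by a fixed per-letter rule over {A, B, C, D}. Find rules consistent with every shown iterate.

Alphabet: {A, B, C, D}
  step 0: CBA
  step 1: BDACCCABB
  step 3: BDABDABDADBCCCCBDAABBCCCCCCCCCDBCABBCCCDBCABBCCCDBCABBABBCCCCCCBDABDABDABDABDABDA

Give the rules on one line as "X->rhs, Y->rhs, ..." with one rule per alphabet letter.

  step 0 ⇒ step 1: CBA ⇒ BDA·CCC·ABB
    A ↦ ABB
    B ↦ CCC
    C ↦ BDA
    D ↦ DBC  (constrained at step 1)

A->ABB, B->CCC, C->BDA, D->DBC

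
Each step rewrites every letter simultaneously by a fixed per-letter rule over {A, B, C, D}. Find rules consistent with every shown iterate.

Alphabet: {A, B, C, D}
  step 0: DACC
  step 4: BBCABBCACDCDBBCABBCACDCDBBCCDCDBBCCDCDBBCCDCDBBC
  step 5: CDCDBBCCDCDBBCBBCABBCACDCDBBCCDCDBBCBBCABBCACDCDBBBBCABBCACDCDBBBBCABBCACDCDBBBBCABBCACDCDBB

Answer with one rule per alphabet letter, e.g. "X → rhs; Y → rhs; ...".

A->C, B->CD, C->BB, D->CA

  step 4 ⇒ step 5: BBCABBCACDCDBBCABBCACDCDBBCCDCDBBCCDCDBBCCDCDBBC ⇒ CD·CD·BB·C·CD·CD·BB·C·BB·CA·BB·CA·CD·CD·BB·C·CD·CD·BB·C·BB·CA·BB·CA·CD·CD·BB·BB·CA·BB·CA·CD·CD·BB·BB·CA·BB·CA·CD·CD·BB·BB·CA·BB·CA·CD·CD·BB
    A ↦ C
    B ↦ CD
    C ↦ BB
    D ↦ CA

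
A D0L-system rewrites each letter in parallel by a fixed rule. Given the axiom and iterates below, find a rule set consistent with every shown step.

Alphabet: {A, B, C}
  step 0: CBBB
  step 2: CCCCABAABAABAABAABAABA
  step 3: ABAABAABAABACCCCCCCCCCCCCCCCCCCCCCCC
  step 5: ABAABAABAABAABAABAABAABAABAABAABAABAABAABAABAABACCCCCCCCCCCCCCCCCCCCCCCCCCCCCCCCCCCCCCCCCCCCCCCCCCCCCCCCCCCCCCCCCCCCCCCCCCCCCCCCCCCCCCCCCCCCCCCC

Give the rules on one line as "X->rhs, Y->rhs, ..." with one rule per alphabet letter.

A->C, B->CC, C->ABA

  step 2 ⇒ step 3: CCCCABAABAABAABAABAABA ⇒ ABA·ABA·ABA·ABA·C·CC·C·C·CC·C·C·CC·C·C·CC·C·C·CC·C·C·CC·C
    A ↦ C
    B ↦ CC
    C ↦ ABA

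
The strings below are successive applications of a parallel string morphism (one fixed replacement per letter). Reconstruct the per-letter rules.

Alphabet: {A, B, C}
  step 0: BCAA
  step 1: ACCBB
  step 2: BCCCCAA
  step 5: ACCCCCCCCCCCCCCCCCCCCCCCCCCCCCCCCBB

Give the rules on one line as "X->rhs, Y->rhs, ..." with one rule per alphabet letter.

  step 1 ⇒ step 2: ACCBB ⇒ B·CC·CC·A·A
    A ↦ B
    B ↦ A
    C ↦ CC

A->B, B->A, C->CC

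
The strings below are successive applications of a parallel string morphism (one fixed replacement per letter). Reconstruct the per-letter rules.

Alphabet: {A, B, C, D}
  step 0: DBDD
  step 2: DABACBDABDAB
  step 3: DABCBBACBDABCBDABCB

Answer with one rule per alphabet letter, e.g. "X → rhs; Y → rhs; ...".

A->B, B->CB, C->A, D->DA

  step 2 ⇒ step 3: DABACBDABDAB ⇒ DA·B·CB·B·A·CB·DA·B·CB·DA·B·CB
    A ↦ B
    B ↦ CB
    C ↦ A
    D ↦ DA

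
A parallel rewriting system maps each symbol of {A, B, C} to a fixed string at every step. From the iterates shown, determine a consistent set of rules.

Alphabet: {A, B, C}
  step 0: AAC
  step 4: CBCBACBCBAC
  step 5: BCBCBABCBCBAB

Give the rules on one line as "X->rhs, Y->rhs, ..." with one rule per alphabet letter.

  step 4 ⇒ step 5: CBCBACBCBAC ⇒ B·C·B·C·BA·B·C·B·C·BA·B
    A ↦ BA
    B ↦ C
    C ↦ B

A->BA, B->C, C->B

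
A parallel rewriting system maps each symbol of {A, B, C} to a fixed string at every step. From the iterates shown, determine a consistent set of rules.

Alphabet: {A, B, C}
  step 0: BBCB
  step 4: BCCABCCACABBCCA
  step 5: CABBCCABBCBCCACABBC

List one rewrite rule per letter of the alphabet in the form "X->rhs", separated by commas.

A->C, B->CA, C->B

  step 4 ⇒ step 5: BCCABCCACABBCCA ⇒ CA·B·B·C·CA·B·B·C·B·C·CA·CA·B·B·C
    A ↦ C
    B ↦ CA
    C ↦ B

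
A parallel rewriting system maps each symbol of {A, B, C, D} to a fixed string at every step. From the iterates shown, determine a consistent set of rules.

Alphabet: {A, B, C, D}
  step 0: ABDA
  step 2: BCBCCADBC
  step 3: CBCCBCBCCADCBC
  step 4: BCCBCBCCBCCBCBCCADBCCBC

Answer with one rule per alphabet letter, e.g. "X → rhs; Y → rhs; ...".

A->C, B->C, C->BC, D->AD

  step 3 ⇒ step 4: CBCCBCBCCADCBC ⇒ BC·C·BC·BC·C·BC·C·BC·BC·C·AD·BC·C·BC
    A ↦ C
    B ↦ C
    C ↦ BC
    D ↦ AD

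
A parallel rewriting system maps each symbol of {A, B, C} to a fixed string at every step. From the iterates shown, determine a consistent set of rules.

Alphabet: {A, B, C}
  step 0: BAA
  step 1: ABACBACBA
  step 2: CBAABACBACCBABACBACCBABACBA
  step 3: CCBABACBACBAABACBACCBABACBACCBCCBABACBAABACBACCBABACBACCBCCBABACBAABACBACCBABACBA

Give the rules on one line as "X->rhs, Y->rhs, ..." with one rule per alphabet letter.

  step 2 ⇒ step 3: CBAABACBACCBABACBACCBABACBA ⇒ CCB·ABA·CBA·CBA·ABA·CBA·CCB·ABA·CBA·CCB·CCB·ABA·CBA·ABA·CBA·CCB·ABA·CBA·CCB·CCB·ABA·CBA·ABA·CBA·CCB·ABA·CBA
    A ↦ CBA
    B ↦ ABA
    C ↦ CCB

A->CBA, B->ABA, C->CCB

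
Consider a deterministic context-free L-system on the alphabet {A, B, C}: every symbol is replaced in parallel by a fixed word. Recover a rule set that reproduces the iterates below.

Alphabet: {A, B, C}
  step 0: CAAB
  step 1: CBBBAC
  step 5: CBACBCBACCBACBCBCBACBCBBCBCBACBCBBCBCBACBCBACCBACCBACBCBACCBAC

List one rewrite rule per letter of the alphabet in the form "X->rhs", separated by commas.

A->B, B->AC, C->CB

  step 0 ⇒ step 1: CAAB ⇒ CB·B·B·AC
    A ↦ B
    B ↦ AC
    C ↦ CB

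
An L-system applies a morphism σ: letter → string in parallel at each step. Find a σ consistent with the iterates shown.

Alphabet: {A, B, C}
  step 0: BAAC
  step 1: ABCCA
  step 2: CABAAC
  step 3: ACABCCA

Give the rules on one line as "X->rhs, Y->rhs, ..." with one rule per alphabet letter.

A->C, B->AB, C->A

  step 2 ⇒ step 3: CABAAC ⇒ A·C·AB·C·C·A
    A ↦ C
    B ↦ AB
    C ↦ A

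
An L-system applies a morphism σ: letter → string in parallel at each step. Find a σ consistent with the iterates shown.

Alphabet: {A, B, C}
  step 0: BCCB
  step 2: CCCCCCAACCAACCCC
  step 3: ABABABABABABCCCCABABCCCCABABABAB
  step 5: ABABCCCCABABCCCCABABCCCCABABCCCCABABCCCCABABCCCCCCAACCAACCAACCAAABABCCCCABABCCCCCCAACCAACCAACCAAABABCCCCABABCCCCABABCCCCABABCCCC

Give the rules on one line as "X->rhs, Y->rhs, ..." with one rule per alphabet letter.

A->CC, B->AA, C->AB

  step 2 ⇒ step 3: CCCCCCAACCAACCCC ⇒ AB·AB·AB·AB·AB·AB·CC·CC·AB·AB·CC·CC·AB·AB·AB·AB
    A ↦ CC
    C ↦ AB
    B ↦ AA  (constrained at step 0)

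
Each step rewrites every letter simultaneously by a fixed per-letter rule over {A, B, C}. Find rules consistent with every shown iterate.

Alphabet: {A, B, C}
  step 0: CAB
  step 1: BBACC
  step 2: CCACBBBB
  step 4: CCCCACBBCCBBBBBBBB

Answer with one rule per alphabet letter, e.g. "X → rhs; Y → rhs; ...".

  step 1 ⇒ step 2: BBACC ⇒ C·C·AC·BB·BB
    A ↦ AC
    B ↦ C
    C ↦ BB

A->AC, B->C, C->BB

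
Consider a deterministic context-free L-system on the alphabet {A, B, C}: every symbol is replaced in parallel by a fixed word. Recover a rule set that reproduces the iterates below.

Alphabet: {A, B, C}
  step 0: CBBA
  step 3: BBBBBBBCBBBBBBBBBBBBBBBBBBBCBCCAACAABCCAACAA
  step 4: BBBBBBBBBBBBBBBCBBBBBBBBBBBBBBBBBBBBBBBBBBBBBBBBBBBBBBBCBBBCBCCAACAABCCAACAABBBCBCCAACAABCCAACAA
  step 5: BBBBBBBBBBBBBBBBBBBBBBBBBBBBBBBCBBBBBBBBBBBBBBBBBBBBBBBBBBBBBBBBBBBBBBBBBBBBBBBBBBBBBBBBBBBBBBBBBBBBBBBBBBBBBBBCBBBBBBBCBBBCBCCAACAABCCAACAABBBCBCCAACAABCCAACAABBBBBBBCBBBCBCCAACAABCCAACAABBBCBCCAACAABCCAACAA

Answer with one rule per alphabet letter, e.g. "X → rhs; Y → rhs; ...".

A->CAA, B->BB, C->BC

  step 4 ⇒ step 5: BBBBBBBBBBBBBBBCBBBBBBBBBBBBBBBBBBBBBBBBBBBBBBBBBBBBBBBCBBBCBCCAACAABCCAACAABBBCBCCAACAABCCAACAA ⇒ BB·BB·BB·BB·BB·BB·BB·BB·BB·BB·BB·BB·BB·BB·BB·BC·BB·BB·BB·BB·BB·BB·BB·BB·BB·BB·BB·BB·BB·BB·BB·BB·BB·BB·BB·BB·BB·BB·BB·BB·BB·BB·BB·BB·BB·BB·BB·BB·BB·BB·BB·BB·BB·BB·BB·BC·BB·BB·BB·BC·BB·BC·BC·CAA·CAA·BC·CAA·CAA·BB·BC·BC·CAA·CAA·BC·CAA·CAA·BB·BB·BB·BC·BB·BC·BC·CAA·CAA·BC·CAA·CAA·BB·BC·BC·CAA·CAA·BC·CAA·CAA
    A ↦ CAA
    B ↦ BB
    C ↦ BC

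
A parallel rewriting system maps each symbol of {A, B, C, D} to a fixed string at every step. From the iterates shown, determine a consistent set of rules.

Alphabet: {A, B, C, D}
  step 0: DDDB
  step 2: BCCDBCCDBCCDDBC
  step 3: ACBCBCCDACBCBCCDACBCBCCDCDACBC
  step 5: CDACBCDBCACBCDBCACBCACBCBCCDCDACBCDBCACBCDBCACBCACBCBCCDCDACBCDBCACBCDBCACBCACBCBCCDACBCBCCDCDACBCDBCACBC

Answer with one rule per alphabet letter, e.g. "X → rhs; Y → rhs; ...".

  step 2 ⇒ step 3: BCCDBCCDBCCDDBC ⇒ AC·BC·BC·CD·AC·BC·BC·CD·AC·BC·BC·CD·CD·AC·BC
    B ↦ AC
    C ↦ BC
    D ↦ CD
    A ↦ D  (constrained at step 3)

A->D, B->AC, C->BC, D->CD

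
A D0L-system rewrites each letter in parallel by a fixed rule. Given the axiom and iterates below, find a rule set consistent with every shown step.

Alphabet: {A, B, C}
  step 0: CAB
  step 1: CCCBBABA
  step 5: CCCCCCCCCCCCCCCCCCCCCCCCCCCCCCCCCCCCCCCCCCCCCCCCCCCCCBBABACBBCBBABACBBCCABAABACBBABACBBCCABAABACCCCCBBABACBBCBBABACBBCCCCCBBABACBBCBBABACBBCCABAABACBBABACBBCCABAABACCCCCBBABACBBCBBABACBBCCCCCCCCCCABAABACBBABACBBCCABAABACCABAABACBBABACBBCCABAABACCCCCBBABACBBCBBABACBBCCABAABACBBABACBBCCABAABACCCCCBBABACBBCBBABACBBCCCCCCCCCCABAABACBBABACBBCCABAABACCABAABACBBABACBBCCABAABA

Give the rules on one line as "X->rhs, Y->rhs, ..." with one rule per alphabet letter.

A->CBB, B->ABA, C->CC

  step 0 ⇒ step 1: CAB ⇒ CC·CBB·ABA
    A ↦ CBB
    B ↦ ABA
    C ↦ CC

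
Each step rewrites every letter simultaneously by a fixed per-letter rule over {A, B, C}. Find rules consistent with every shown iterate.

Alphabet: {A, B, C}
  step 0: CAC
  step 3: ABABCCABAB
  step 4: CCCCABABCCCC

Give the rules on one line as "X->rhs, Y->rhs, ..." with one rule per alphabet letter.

  step 3 ⇒ step 4: ABABCCABAB ⇒ C·C·C·C·AB·AB·C·C·C·C
    A ↦ C
    B ↦ C
    C ↦ AB

A->C, B->C, C->AB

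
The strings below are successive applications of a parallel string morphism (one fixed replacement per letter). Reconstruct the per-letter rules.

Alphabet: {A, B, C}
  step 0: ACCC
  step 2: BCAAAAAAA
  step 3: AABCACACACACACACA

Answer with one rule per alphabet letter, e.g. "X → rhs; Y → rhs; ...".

  step 2 ⇒ step 3: BCAAAAAAA ⇒ AA·B·CA·CA·CA·CA·CA·CA·CA
    A ↦ CA
    B ↦ AA
    C ↦ B

A->CA, B->AA, C->B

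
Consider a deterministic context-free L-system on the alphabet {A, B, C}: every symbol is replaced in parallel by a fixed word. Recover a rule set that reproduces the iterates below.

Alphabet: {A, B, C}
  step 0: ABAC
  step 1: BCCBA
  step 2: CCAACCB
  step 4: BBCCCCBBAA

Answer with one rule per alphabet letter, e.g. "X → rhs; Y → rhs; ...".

A->B, B->CC, C->A

  step 1 ⇒ step 2: BCCBA ⇒ CC·A·A·CC·B
    A ↦ B
    B ↦ CC
    C ↦ A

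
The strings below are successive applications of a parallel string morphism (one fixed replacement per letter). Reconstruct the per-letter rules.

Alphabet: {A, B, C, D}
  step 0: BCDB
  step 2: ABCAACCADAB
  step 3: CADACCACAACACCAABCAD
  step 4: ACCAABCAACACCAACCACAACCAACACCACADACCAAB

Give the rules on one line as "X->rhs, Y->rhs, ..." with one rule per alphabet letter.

A->CA, B->D, C->AC, D->AB

  step 3 ⇒ step 4: CADACCACAACACCAABCAD ⇒ AC·CA·AB·CA·AC·AC·CA·AC·CA·CA·AC·CA·AC·AC·CA·CA·D·AC·CA·AB
    A ↦ CA
    B ↦ D
    C ↦ AC
    D ↦ AB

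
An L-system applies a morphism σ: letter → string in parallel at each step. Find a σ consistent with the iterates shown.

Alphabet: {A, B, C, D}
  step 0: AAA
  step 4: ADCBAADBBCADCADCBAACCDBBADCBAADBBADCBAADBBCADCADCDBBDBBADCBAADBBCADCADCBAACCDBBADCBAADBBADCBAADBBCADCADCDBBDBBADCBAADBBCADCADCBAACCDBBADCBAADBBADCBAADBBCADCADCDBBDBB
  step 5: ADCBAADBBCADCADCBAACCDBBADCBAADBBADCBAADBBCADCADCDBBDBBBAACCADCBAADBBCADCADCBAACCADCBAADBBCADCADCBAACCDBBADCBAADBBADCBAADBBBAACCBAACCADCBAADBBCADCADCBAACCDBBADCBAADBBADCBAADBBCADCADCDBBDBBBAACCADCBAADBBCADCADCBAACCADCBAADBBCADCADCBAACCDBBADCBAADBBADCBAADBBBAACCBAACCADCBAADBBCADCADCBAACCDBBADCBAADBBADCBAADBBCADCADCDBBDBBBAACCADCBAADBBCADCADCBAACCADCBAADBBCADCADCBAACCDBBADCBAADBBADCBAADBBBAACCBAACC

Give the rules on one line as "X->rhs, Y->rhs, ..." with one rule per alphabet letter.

A->ADC, B->C, C->DBB, D->BAA

  step 4 ⇒ step 5: ADCBAADBBCADCADCBAACCDBBADCBAADBBADCBAADBBCADCADCDBBDBBADCBAADBBCADCADCBAACCDBBADCBAADBBADCBAADBBCADCADCDBBDBBADCBAADBBCADCADCBAACCDBBADCBAADBBADCBAADBBCADCADCDBBDBB ⇒ ADC·BAA·DBB·C·ADC·ADC·BAA·C·C·DBB·ADC·BAA·DBB·ADC·BAA·DBB·C·ADC·ADC·DBB·DBB·BAA·C·C·ADC·BAA·DBB·C·ADC·ADC·BAA·C·C·ADC·BAA·DBB·C·ADC·ADC·BAA·C·C·DBB·ADC·BAA·DBB·ADC·BAA·DBB·BAA·C·C·BAA·C·C·ADC·BAA·DBB·C·ADC·ADC·BAA·C·C·DBB·ADC·BAA·DBB·ADC·BAA·DBB·C·ADC·ADC·DBB·DBB·BAA·C·C·ADC·BAA·DBB·C·ADC·ADC·BAA·C·C·ADC·BAA·DBB·C·ADC·ADC·BAA·C·C·DBB·ADC·BAA·DBB·ADC·BAA·DBB·BAA·C·C·BAA·C·C·ADC·BAA·DBB·C·ADC·ADC·BAA·C·C·DBB·ADC·BAA·DBB·ADC·BAA·DBB·C·ADC·ADC·DBB·DBB·BAA·C·C·ADC·BAA·DBB·C·ADC·ADC·BAA·C·C·ADC·BAA·DBB·C·ADC·ADC·BAA·C·C·DBB·ADC·BAA·DBB·ADC·BAA·DBB·BAA·C·C·BAA·C·C
    A ↦ ADC
    B ↦ C
    C ↦ DBB
    D ↦ BAA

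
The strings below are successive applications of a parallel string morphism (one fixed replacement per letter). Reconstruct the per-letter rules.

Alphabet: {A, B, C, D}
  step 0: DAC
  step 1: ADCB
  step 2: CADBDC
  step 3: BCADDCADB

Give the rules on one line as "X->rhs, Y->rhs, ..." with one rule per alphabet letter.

  step 2 ⇒ step 3: CADBDC ⇒ B·C·AD·DC·AD·B
    A ↦ C
    B ↦ DC
    C ↦ B
    D ↦ AD

A->C, B->DC, C->B, D->AD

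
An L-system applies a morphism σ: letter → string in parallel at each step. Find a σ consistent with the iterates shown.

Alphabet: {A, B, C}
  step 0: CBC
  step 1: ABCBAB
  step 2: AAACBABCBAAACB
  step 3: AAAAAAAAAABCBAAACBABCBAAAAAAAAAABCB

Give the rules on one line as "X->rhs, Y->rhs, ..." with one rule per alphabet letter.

A->AAA, B->CB, C->AB

  step 2 ⇒ step 3: AAACBABCBAAACB ⇒ AAA·AAA·AAA·AB·CB·AAA·CB·AB·CB·AAA·AAA·AAA·AB·CB
    A ↦ AAA
    B ↦ CB
    C ↦ AB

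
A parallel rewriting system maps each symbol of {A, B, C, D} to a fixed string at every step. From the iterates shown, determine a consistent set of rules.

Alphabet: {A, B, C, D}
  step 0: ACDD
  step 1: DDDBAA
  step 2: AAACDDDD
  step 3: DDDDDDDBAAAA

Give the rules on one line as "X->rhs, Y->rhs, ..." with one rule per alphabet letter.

A->DD, B->C, C->DB, D->A

  step 2 ⇒ step 3: AAACDDDD ⇒ DD·DD·DD·DB·A·A·A·A
    A ↦ DD
    C ↦ DB
    D ↦ A
  step 1 ⇒ step 2: DDDBAA ⇒ A·A·A·C·DD·DD
    B ↦ C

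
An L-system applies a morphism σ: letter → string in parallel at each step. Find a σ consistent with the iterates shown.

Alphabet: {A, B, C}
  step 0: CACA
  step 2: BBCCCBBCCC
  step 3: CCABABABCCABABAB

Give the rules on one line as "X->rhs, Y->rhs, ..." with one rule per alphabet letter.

  step 2 ⇒ step 3: BBCCCBBCCC ⇒ C·C·AB·AB·AB·C·C·AB·AB·AB
    B ↦ C
    C ↦ AB
    A ↦ BB  (constrained at step 0)

A->BB, B->C, C->AB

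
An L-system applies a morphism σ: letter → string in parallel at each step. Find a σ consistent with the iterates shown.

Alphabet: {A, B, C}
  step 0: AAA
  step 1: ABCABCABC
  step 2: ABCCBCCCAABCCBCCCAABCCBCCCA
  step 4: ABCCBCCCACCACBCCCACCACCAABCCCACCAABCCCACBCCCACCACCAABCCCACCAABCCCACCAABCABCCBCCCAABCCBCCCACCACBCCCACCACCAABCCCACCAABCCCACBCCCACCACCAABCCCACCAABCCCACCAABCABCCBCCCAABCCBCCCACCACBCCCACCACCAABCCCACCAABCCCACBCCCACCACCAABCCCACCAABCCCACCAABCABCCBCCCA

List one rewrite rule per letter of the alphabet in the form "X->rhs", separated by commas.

  step 1 ⇒ step 2: ABCABCABC ⇒ ABC·CBC·CCA·ABC·CBC·CCA·ABC·CBC·CCA
    A ↦ ABC
    B ↦ CBC
    C ↦ CCA

A->ABC, B->CBC, C->CCA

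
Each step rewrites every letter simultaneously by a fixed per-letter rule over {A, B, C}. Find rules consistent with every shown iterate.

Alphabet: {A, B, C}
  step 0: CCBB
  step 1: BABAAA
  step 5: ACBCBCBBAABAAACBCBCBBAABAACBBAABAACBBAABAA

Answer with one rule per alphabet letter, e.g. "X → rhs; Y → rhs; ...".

  step 0 ⇒ step 1: CCBB ⇒ BA·BA·A·A
    B ↦ A
    C ↦ BA
    A ↦ CB  (constrained at step 1)

A->CB, B->A, C->BA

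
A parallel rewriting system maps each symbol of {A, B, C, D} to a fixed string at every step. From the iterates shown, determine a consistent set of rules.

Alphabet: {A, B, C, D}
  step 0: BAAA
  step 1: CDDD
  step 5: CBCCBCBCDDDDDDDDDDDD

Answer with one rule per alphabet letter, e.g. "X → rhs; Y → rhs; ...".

  step 0 ⇒ step 1: BAAA ⇒ C·D·D·D
    A ↦ D
    B ↦ C
    C ↦ CB  (constrained at step 1)
    D ↦ AA  (constrained at step 1)

A->D, B->C, C->CB, D->AA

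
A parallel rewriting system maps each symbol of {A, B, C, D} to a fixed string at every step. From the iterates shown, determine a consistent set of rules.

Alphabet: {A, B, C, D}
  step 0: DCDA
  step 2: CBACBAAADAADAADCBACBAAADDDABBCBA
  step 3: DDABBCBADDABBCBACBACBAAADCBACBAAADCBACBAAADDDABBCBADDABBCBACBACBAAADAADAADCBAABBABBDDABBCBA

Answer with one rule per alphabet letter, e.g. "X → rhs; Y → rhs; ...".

  step 2 ⇒ step 3: CBACBAAADAADAADCBACBAAADDDABBCBA ⇒ DD·ABB·CBA·DD·ABB·CBA·CBA·CBA·AAD·CBA·CBA·AAD·CBA·CBA·AAD·DD·ABB·CBA·DD·ABB·CBA·CBA·CBA·AAD·AAD·AAD·CBA·ABB·ABB·DD·ABB·CBA
    A ↦ CBA
    B ↦ ABB
    C ↦ DD
    D ↦ AAD

A->CBA, B->ABB, C->DD, D->AAD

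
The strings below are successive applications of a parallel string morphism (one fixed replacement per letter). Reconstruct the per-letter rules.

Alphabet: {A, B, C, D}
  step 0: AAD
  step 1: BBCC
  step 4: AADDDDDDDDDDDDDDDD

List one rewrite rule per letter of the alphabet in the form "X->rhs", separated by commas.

A->B, B->A, C->DD, D->CC

  step 0 ⇒ step 1: AAD ⇒ B·B·CC
    A ↦ B
    D ↦ CC
    B ↦ A  (constrained at step 1)
    C ↦ DD  (constrained at step 1)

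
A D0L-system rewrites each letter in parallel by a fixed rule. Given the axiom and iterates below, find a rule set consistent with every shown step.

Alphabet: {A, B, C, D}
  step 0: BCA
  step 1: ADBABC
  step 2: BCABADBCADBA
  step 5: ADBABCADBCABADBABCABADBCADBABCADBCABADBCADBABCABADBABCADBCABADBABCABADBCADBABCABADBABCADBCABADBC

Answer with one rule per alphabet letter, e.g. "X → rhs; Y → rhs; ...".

  step 1 ⇒ step 2: ADBABC ⇒ BC·AB·AD·BC·AD·BA
    A ↦ BC
    B ↦ AD
    C ↦ BA
    D ↦ AB

A->BC, B->AD, C->BA, D->AB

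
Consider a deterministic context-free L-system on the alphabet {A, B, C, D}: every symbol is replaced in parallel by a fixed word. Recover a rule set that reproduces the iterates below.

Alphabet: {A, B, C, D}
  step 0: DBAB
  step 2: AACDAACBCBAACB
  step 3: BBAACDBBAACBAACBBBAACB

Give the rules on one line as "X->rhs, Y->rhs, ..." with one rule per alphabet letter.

A->B, B->CB, C->AA, D->CD

  step 2 ⇒ step 3: AACDAACBCBAACB ⇒ B·B·AA·CD·B·B·AA·CB·AA·CB·B·B·AA·CB
    A ↦ B
    B ↦ CB
    C ↦ AA
    D ↦ CD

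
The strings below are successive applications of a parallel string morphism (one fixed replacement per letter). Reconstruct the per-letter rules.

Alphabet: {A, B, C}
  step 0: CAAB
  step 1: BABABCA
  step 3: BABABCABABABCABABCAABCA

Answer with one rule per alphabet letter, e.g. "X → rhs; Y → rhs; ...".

  step 0 ⇒ step 1: CAAB ⇒ B·AB·AB·CA
    A ↦ AB
    B ↦ CA
    C ↦ B

A->AB, B->CA, C->B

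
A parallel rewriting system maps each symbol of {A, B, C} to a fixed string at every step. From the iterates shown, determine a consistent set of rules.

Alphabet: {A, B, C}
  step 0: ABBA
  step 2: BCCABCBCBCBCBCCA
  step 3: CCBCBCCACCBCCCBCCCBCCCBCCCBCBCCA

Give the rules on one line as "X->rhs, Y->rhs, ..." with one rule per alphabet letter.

  step 2 ⇒ step 3: BCCABCBCBCBCBCCA ⇒ CC·BC·BC·CA·CC·BC·CC·BC·CC·BC·CC·BC·CC·BC·BC·CA
    A ↦ CA
    B ↦ CC
    C ↦ BC

A->CA, B->CC, C->BC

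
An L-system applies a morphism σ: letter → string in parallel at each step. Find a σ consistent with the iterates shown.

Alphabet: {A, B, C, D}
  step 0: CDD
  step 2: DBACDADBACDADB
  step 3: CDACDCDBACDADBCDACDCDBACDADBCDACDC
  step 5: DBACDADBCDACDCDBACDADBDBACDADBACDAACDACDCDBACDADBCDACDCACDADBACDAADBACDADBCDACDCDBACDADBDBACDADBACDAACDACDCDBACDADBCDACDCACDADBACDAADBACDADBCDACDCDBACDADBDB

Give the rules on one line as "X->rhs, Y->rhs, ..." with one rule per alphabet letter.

A->DB, B->CDC, C->A, D->CDA

  step 2 ⇒ step 3: DBACDADBACDADB ⇒ CDA·CDC·DB·A·CDA·DB·CDA·CDC·DB·A·CDA·DB·CDA·CDC
    A ↦ DB
    B ↦ CDC
    C ↦ A
    D ↦ CDA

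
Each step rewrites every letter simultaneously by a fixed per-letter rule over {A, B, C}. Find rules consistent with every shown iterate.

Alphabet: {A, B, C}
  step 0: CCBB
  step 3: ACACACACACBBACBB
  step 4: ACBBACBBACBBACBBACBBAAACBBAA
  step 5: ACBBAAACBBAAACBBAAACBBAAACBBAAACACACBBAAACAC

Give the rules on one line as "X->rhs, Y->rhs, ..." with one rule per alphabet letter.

A->AC, B->A, C->BB

  step 4 ⇒ step 5: ACBBACBBACBBACBBACBBAAACBBAA ⇒ AC·BB·A·A·AC·BB·A·A·AC·BB·A·A·AC·BB·A·A·AC·BB·A·A·AC·AC·AC·BB·A·A·AC·AC
    A ↦ AC
    B ↦ A
    C ↦ BB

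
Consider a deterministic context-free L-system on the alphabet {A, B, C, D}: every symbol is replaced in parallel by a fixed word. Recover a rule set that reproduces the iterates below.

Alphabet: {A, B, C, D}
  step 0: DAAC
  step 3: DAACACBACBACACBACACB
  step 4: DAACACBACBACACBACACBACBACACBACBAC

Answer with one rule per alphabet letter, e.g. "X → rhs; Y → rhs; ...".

A->AC, B->AC, C->B, D->DA

  step 3 ⇒ step 4: DAACACBACBACACBACACB ⇒ DA·AC·AC·B·AC·B·AC·AC·B·AC·AC·B·AC·B·AC·AC·B·AC·B·AC
    A ↦ AC
    B ↦ AC
    C ↦ B
    D ↦ DA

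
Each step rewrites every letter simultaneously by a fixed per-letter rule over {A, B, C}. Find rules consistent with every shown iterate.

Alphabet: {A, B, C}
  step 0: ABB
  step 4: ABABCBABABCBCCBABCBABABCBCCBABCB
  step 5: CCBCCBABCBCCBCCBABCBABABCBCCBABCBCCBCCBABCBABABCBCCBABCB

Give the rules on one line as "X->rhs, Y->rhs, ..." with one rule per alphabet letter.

  step 4 ⇒ step 5: ABABCBABABCBCCBABCBABABCBCCBABCB ⇒ C·CB·C·CB·AB·CB·C·CB·C·CB·AB·CB·AB·AB·CB·C·CB·AB·CB·C·CB·C·CB·AB·CB·AB·AB·CB·C·CB·AB·CB
    A ↦ C
    B ↦ CB
    C ↦ AB

A->C, B->CB, C->AB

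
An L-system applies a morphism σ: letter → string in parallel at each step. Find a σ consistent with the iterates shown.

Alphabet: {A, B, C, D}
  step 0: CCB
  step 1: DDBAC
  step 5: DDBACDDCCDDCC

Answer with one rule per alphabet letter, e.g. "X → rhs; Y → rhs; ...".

A->D, B->BAC, C->D, D->C

  step 0 ⇒ step 1: CCB ⇒ D·D·BAC
    B ↦ BAC
    C ↦ D
    A ↦ D  (constrained at step 1)
    D ↦ C  (constrained at step 1)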